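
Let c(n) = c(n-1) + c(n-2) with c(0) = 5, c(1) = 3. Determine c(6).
Computing the sequence terms:
5, 3, 8, 11, 19, 30, 49

49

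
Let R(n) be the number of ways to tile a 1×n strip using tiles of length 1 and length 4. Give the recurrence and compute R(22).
Condition on the last tile: it has length 1 (leaving a 1×(n-1) strip) or length 4 (leaving a 1×(n-4) strip), so R(n) = R(n-1) + R(n-4) (order-4 linear recurrence).
For 0 ≤ i < 4 only unit tiles fit, so R(i) = 1.
Iterating the recurrence: R(4) = 2, R(5) = 3, R(6) = 4, R(7) = 5, R(8) = 7, R(9) = 10, R(10) = 14, R(11) = 19, R(12) = 26, R(13) = 36, R(14) = 50, R(15) = 69, R(16) = 95, R(17) = 131, R(18) = 181, R(19) = 250, R(20) = 345, R(21) = 476, R(22) = 657.

R(n) = R(n-1) + R(n-4), with R(i) = 1 for 0 ≤ i < 4; R(22) = 657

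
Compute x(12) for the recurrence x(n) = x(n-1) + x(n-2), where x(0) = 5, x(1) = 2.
Computing the sequence terms:
5, 2, 7, 9, 16, 25, 41, 66, 107, 173, 280, 453, 733

733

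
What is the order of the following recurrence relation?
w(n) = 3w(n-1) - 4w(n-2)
The order is the largest lag k for which w(n-k) appears. Here the deepest term is w(n-2), so the order is 2.

Order 2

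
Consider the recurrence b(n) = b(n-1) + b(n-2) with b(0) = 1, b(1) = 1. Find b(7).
Computing the sequence terms:
1, 1, 2, 3, 5, 8, 13, 21

21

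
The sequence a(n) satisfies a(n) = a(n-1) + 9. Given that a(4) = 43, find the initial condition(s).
a(4) = a(0) + 4·9, so a(0) = 43 - 36 = 7.

a(0) = 7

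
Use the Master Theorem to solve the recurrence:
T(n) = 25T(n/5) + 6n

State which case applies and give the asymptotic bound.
Master Theorem template: T(n) = a·T(n/b) + f(n).
Here: a=25, b=5, f(n)=6n
Compute log_b(a) = log_5(25) = 2.
f(n) = 6n = O(n^(2-ε)) with ε = 1. Case 1: T(n) = Θ(n^log_b(a)) = Θ(n^2).

Case 1: T(n) = Θ(n^2)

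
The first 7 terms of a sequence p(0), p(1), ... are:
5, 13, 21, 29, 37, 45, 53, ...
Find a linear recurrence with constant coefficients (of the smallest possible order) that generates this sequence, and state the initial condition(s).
Look for the lowest-order linear relation among consecutive terms.
Observation: consecutive differences are constant (= 8).
Check at n=2: 1·13 + 8 = 21. ✓

p(n) = p(n-1) + 8, p(0) = 5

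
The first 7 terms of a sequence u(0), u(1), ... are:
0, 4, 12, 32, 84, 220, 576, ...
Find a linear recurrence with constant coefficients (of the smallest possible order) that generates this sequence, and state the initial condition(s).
Look for the lowest-order linear relation among consecutive terms.
Observation: u(n) - 3·u(n-1) - (-1)·u(n-2) = 0 holds for the shown terms, and no order-1 relation u(n) = α·u(n-1) + β fits.
Check at n=3: 3·12 + (-1)·4 = 32. ✓

u(n) = 3u(n-1) - u(n-2), u(0) = 0, u(1) = 4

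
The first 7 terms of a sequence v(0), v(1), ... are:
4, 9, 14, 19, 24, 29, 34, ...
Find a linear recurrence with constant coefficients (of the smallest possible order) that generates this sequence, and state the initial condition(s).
Look for the lowest-order linear relation among consecutive terms.
Observation: consecutive differences are constant (= 5).
Check at n=2: 1·9 + 5 = 14. ✓

v(n) = v(n-1) + 5, v(0) = 4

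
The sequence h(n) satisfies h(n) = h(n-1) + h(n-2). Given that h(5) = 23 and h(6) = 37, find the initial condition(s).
Work backwards using h(k) = h(k+2) - h(k+1):
h(4) = h(6) - h(5) = 37 - 23 = 14
h(3) = h(5) - h(4) = 23 - 14 = 9
h(2) = h(4) - h(3) = 14 - 9 = 5
h(1) = h(3) - h(2) = 9 - 5 = 4
h(0) = h(2) - h(1) = 5 - 4 = 1

h(0) = 1, h(1) = 4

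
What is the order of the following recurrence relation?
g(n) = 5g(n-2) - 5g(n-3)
The order is the largest lag k for which g(n-k) appears. Here the deepest term is g(n-3), so the order is 3.

Order 3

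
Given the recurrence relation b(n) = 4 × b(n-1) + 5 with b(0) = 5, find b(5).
Computing step by step:
b(0) = 5
b(1) = 4 × 5 + 5 = 25
b(2) = 4 × 25 + 5 = 105
b(3) = 4 × 105 + 5 = 425
b(4) = 4 × 425 + 5 = 1705
b(5) = 4 × 1705 + 5 = 6825

6825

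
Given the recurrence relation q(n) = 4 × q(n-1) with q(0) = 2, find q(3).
Computing step by step:
q(0) = 2
q(1) = 4 × 2 = 8
q(2) = 4 × 8 = 32
q(3) = 4 × 32 = 128

128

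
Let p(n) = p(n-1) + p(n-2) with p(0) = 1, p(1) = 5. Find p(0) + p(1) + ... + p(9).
Computing the sequence terms: 1, 5, 6, 11, 17, 28, 45, 73, 118, 191
Adding these values together:

495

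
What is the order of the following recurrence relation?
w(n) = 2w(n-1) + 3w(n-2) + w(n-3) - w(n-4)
The order is the largest lag k for which w(n-k) appears. Here the deepest term is w(n-4), so the order is 4.

Order 4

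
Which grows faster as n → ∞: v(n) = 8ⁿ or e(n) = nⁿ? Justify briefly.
Comparing growth rates:
Growth-rate hierarchy: log n ≺ any polynomial ≺ any exponential cⁿ (c>1) ≺ n! ≺ nⁿ.
super-exponential nⁿ dominates exponential base 8 asymptotically.

e(n) grows faster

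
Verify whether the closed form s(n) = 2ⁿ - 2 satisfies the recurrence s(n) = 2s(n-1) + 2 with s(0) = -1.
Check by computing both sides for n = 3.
From the recurrence with s(0) = -1:
  s(0) = -1, s(1) = 0, s(2) = 2, s(3) = 6
  so the recurrence gives s(3) = 6.
From the proposed closed form s(n) = 2ⁿ - 2:
  s(3) = 6.
Both sides give 6 at n = 3, and the initial condition(s) match, so the closed form is consistent.

Yes, the closed form is correct.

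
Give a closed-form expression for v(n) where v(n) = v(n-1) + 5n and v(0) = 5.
Recurrence: v(n) = v(n-1) + 5n, initial: v(0) = 5.
Telescoping: v(n) = v(0) + 5·Σᵢ₌₁ⁿ i = 5 + 5·n(n+1)/2.

v(n) = 5·n(n+1)/2 + 5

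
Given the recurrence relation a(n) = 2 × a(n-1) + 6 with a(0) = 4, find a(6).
Computing step by step:
a(0) = 4
a(1) = 2 × 4 + 6 = 14
a(2) = 2 × 14 + 6 = 34
a(3) = 2 × 34 + 6 = 74
a(4) = 2 × 74 + 6 = 154
a(5) = 2 × 154 + 6 = 314
a(6) = 2 × 314 + 6 = 634

634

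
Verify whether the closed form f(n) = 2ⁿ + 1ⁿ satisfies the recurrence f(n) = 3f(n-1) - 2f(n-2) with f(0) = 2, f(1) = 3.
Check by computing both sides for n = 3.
From the recurrence with f(0) = 2, f(1) = 3:
  f(0) = 2, f(1) = 3, f(2) = 5, f(3) = 9
  so the recurrence gives f(3) = 9.
From the proposed closed form f(n) = 2ⁿ + 1ⁿ:
  f(3) = 9.
Both sides give 9 at n = 3, and the initial condition(s) match, so the closed form is consistent.

Yes, the closed form is correct.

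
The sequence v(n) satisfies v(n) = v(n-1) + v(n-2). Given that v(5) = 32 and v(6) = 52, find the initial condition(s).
Work backwards using v(k) = v(k+2) - v(k+1):
v(4) = v(6) - v(5) = 52 - 32 = 20
v(3) = v(5) - v(4) = 32 - 20 = 12
v(2) = v(4) - v(3) = 20 - 12 = 8
v(1) = v(3) - v(2) = 12 - 8 = 4
v(0) = v(2) - v(1) = 8 - 4 = 4

v(0) = 4, v(1) = 4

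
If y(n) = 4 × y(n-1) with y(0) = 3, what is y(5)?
Computing step by step:
y(0) = 3
y(1) = 4 × 3 = 12
y(2) = 4 × 12 = 48
y(3) = 4 × 48 = 192
y(4) = 4 × 192 = 768
y(5) = 4 × 768 = 3072

3072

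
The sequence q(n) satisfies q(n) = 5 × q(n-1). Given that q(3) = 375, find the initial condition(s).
In general q(n) = 5ⁿ · q(0). At n = 3: q(0) = q(3) / 5^3 = 375 / 125 = 3.

q(0) = 3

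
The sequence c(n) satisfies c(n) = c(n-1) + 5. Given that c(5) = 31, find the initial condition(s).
c(5) = c(0) + 5·5, so c(0) = 31 - 25 = 6.

c(0) = 6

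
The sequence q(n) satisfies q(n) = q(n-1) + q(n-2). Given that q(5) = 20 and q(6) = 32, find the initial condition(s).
Work backwards using q(k) = q(k+2) - q(k+1):
q(4) = q(6) - q(5) = 32 - 20 = 12
q(3) = q(5) - q(4) = 20 - 12 = 8
q(2) = q(4) - q(3) = 12 - 8 = 4
q(1) = q(3) - q(2) = 8 - 4 = 4
q(0) = q(2) - q(1) = 4 - 4 = 0

q(0) = 0, q(1) = 4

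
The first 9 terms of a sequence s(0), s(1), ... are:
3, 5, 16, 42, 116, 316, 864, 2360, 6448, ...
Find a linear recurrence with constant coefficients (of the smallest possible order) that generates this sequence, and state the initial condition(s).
Look for the lowest-order linear relation among consecutive terms.
Observation: s(n) - 2·s(n-1) - (2)·s(n-2) = 0 holds for the shown terms, and no order-1 relation s(n) = α·s(n-1) + β fits.
Check at n=3: 2·16 + (2)·5 = 42. ✓

s(n) = 2s(n-1) + 2s(n-2), s(0) = 3, s(1) = 5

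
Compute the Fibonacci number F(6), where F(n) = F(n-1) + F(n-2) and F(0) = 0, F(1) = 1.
Computing the sequence terms:
0, 1, 1, 2, 3, 5, 8

8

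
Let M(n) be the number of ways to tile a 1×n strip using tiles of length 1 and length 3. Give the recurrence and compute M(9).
Condition on the last tile: it has length 1 (leaving a 1×(n-1) strip) or length 3 (leaving a 1×(n-3) strip), so M(n) = M(n-1) + M(n-3) (order-3 linear recurrence).
For 0 ≤ i < 3 only unit tiles fit, so M(i) = 1.
Iterating the recurrence: M(3) = 2, M(4) = 3, M(5) = 4, M(6) = 6, M(7) = 9, M(8) = 13, M(9) = 19.

M(n) = M(n-1) + M(n-3), with M(i) = 1 for 0 ≤ i < 3; M(9) = 19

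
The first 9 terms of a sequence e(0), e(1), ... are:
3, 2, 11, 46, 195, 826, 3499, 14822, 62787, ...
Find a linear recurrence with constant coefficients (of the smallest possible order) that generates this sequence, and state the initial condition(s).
Look for the lowest-order linear relation among consecutive terms.
Observation: e(n) - 4·e(n-1) - (1)·e(n-2) = 0 holds for the shown terms, and no order-1 relation e(n) = α·e(n-1) + β fits.
Check at n=3: 4·11 + (1)·2 = 46. ✓

e(n) = 4e(n-1) + e(n-2), e(0) = 3, e(1) = 2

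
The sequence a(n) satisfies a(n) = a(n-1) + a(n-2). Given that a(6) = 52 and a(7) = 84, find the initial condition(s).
Work backwards using a(k) = a(k+2) - a(k+1):
a(5) = a(7) - a(6) = 84 - 52 = 32
a(4) = a(6) - a(5) = 52 - 32 = 20
a(3) = a(5) - a(4) = 32 - 20 = 12
a(2) = a(4) - a(3) = 20 - 12 = 8
a(1) = a(3) - a(2) = 12 - 8 = 4
a(0) = a(2) - a(1) = 8 - 4 = 4

a(0) = 4, a(1) = 4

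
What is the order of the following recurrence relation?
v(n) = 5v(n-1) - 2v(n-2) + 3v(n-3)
The order is the largest lag k for which v(n-k) appears. Here the deepest term is v(n-3), so the order is 3.

Order 3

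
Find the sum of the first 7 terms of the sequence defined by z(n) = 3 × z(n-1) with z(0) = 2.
Computing the sequence terms: 2, 6, 18, 54, 162, 486, 1458
Adding these values together:

2186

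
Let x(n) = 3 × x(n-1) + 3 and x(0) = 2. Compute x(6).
Computing step by step:
x(0) = 2
x(1) = 3 × 2 + 3 = 9
x(2) = 3 × 9 + 3 = 30
x(3) = 3 × 30 + 3 = 93
x(4) = 3 × 93 + 3 = 282
x(5) = 3 × 282 + 3 = 849
x(6) = 3 × 849 + 3 = 2550

2550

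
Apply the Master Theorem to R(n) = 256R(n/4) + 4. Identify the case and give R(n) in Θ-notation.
Master Theorem template: R(n) = a·R(n/b) + f(n).
Here: a=256, b=4, f(n)=4
Compute log_b(a) = log_4(256) = 4.
f(n) = 4 = O(n^(4-ε)) with ε = 4. Case 1: R(n) = Θ(n^log_b(a)) = Θ(n^4).

Case 1: R(n) = Θ(n^4)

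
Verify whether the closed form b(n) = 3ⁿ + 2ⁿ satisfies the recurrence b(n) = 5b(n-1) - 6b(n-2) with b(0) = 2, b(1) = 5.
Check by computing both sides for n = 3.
From the recurrence with b(0) = 2, b(1) = 5:
  b(0) = 2, b(1) = 5, b(2) = 13, b(3) = 35
  so the recurrence gives b(3) = 35.
From the proposed closed form b(n) = 3ⁿ + 2ⁿ:
  b(3) = 35.
Both sides give 35 at n = 3, and the initial condition(s) match, so the closed form is consistent.

Yes, the closed form is correct.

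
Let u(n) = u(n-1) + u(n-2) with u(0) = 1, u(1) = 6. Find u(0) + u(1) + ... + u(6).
Computing the sequence terms: 1, 6, 7, 13, 20, 33, 53
Adding these values together:

133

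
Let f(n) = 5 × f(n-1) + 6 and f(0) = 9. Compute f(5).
Computing step by step:
f(0) = 9
f(1) = 5 × 9 + 6 = 51
f(2) = 5 × 51 + 6 = 261
f(3) = 5 × 261 + 6 = 1311
f(4) = 5 × 1311 + 6 = 6561
f(5) = 5 × 6561 + 6 = 32811

32811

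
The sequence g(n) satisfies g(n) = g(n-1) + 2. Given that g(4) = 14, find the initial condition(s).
g(4) = g(0) + 4·2, so g(0) = 14 - 8 = 6.

g(0) = 6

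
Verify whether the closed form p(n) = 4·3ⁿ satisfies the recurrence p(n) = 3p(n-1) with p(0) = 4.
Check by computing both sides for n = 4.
From the recurrence with p(0) = 4:
  p(0) = 4, p(1) = 12, p(2) = 36, p(3) = 108, p(4) = 324
  so the recurrence gives p(4) = 324.
From the proposed closed form p(n) = 4·3ⁿ:
  p(4) = 324.
Both sides give 324 at n = 4, and the initial condition(s) match, so the closed form is consistent.

Yes, the closed form is correct.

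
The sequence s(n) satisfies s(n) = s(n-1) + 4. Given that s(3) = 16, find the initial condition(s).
s(3) = s(0) + 3·4, so s(0) = 16 - 12 = 4.

s(0) = 4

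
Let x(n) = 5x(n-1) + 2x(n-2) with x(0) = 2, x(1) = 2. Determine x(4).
Computing the sequence terms:
2, 2, 14, 74, 398

398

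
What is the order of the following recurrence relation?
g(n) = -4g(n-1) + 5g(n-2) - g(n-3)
The order is the largest lag k for which g(n-k) appears. Here the deepest term is g(n-3), so the order is 3.

Order 3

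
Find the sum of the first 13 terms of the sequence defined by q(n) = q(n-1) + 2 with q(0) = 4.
Computing the sequence terms: 4, 6, 8, 10, 12, 14, 16, 18, 20, 22, 24, 26, 28
Adding these values together:

208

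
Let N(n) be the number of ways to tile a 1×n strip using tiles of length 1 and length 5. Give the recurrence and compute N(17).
Condition on the last tile: it has length 1 (leaving a 1×(n-1) strip) or length 5 (leaving a 1×(n-5) strip), so N(n) = N(n-1) + N(n-5) (order-5 linear recurrence).
For 0 ≤ i < 5 only unit tiles fit, so N(i) = 1.
Iterating the recurrence: N(5) = 2, N(6) = 3, N(7) = 4, N(8) = 5, N(9) = 6, N(10) = 8, N(11) = 11, N(12) = 15, N(13) = 20, N(14) = 26, N(15) = 34, N(16) = 45, N(17) = 60.

N(n) = N(n-1) + N(n-5), with N(i) = 1 for 0 ≤ i < 5; N(17) = 60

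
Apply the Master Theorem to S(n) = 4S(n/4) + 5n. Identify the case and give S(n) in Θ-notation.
Master Theorem template: S(n) = a·S(n/b) + f(n).
Here: a=4, b=4, f(n)=5n
Compute log_b(a) = log_4(4) = 1.
f(n) = 5n = Θ(n). Case 2: S(n) = Θ(n log n).

Case 2: S(n) = Θ(n log n)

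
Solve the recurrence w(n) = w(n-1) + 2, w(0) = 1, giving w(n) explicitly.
Recurrence: w(n) = w(n-1) + 2, initial: w(0) = 1.
Each step adds 2, so w(n) = w(0) + 2n = 2n + 1.

w(n) = 2n + 1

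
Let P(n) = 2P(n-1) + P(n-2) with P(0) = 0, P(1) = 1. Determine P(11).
Computing the sequence terms:
0, 1, 2, 5, 12, 29, 70, 169, 408, 985, 2378, 5741

5741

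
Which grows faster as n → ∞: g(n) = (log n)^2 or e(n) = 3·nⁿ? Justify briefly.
Comparing growth rates:
Growth-rate hierarchy: log n ≺ any polynomial ≺ any exponential cⁿ (c>1) ≺ n! ≺ nⁿ.
super-exponential nⁿ dominates polylogarithmic (log n)^2 asymptotically.

e(n) grows faster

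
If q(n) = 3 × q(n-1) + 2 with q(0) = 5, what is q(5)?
Computing step by step:
q(0) = 5
q(1) = 3 × 5 + 2 = 17
q(2) = 3 × 17 + 2 = 53
q(3) = 3 × 53 + 2 = 161
q(4) = 3 × 161 + 2 = 485
q(5) = 3 × 485 + 2 = 1457

1457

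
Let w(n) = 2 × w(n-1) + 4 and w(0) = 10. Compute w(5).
Computing step by step:
w(0) = 10
w(1) = 2 × 10 + 4 = 24
w(2) = 2 × 24 + 4 = 52
w(3) = 2 × 52 + 4 = 108
w(4) = 2 × 108 + 4 = 220
w(5) = 2 × 220 + 4 = 444

444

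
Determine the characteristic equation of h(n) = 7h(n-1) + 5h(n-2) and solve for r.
Substitute h(n) = rⁿ and divide through by rⁿ⁻²: r² - 7r - 5 = 0
Discriminant: 7² + 4·5 = 69, not a perfect square, so by the quadratic formula r = (7 ± √69)/2.
General solution: h(n) = A·r₁ⁿ + B·r₂ⁿ where r₁,r₂ = (7 ± √69)/2

Characteristic: r² - 7r - 5 = 0, Roots: r = (7 ± √69)/2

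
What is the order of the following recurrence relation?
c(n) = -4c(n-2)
The order is the largest lag k for which c(n-k) appears. Here the deepest term is c(n-2), so the order is 2.

Order 2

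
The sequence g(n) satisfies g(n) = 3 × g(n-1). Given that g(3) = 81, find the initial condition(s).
In general g(n) = 3ⁿ · g(0). At n = 3: g(0) = g(3) / 3^3 = 81 / 27 = 3.

g(0) = 3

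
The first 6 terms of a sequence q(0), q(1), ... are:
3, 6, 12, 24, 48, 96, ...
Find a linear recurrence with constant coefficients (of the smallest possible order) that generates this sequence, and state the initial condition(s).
Look for the lowest-order linear relation among consecutive terms.
Observation: each term is 2× the previous.
Check at n=2: 2·6 = 12. ✓

q(n) = 2 × q(n-1), q(0) = 3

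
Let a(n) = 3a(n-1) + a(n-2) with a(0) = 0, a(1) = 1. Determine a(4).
Computing the sequence terms:
0, 1, 3, 10, 33

33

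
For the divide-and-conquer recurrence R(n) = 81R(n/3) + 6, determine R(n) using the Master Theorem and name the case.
Master Theorem template: R(n) = a·R(n/b) + f(n).
Here: a=81, b=3, f(n)=6
Compute log_b(a) = log_3(81) = 4.
f(n) = 6 = O(n^(4-ε)) with ε = 4. Case 1: R(n) = Θ(n^log_b(a)) = Θ(n^4).

Case 1: R(n) = Θ(n^4)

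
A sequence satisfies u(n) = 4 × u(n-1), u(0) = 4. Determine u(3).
Computing step by step:
u(0) = 4
u(1) = 4 × 4 = 16
u(2) = 4 × 16 = 64
u(3) = 4 × 64 = 256

256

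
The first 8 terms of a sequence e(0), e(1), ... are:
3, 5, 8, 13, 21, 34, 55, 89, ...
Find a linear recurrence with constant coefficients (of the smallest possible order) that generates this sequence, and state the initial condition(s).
Look for the lowest-order linear relation among consecutive terms.
Observation: e(n) - 1·e(n-1) - (1)·e(n-2) = 0 holds for the shown terms, and no order-1 relation e(n) = α·e(n-1) + β fits.
Check at n=3: 1·8 + (1)·5 = 13. ✓

e(n) = e(n-1) + e(n-2), e(0) = 3, e(1) = 5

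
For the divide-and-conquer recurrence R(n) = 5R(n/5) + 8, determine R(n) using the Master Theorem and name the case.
Master Theorem template: R(n) = a·R(n/b) + f(n).
Here: a=5, b=5, f(n)=8
Compute log_b(a) = log_5(5) = 1.
f(n) = 8 = O(n^(1-ε)) with ε = 1. Case 1: R(n) = Θ(n^log_b(a)) = Θ(n).

Case 1: R(n) = Θ(n)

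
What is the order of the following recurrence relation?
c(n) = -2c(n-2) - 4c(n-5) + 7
The order is the largest lag k for which c(n-k) appears. Here the deepest term is c(n-5) (the 7 term is non-homogeneous and does not affect the order), so the order is 5.

Order 5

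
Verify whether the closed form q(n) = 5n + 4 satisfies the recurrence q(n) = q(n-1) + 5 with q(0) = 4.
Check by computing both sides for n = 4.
From the recurrence with q(0) = 4:
  q(0) = 4, q(1) = 9, q(2) = 14, q(3) = 19, q(4) = 24
  so the recurrence gives q(4) = 24.
From the proposed closed form q(n) = 5n + 4:
  q(4) = 24.
Both sides give 24 at n = 4, and the initial condition(s) match, so the closed form is consistent.

Yes, the closed form is correct.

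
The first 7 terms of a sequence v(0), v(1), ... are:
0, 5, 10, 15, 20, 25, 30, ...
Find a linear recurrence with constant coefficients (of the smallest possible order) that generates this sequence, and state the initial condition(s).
Look for the lowest-order linear relation among consecutive terms.
Observation: consecutive differences are constant (= 5).
Check at n=2: 1·5 + 5 = 10. ✓

v(n) = v(n-1) + 5, v(0) = 0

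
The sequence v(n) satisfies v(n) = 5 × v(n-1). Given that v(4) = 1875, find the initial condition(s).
In general v(n) = 5ⁿ · v(0). At n = 4: v(0) = v(4) / 5^4 = 1875 / 625 = 3.

v(0) = 3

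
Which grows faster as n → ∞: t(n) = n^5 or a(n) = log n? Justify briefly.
Comparing growth rates:
Growth-rate hierarchy: log n ≺ any polynomial ≺ any exponential cⁿ (c>1) ≺ n! ≺ nⁿ.
polynomial degree 5 dominates logarithmic asymptotically.

t(n) grows faster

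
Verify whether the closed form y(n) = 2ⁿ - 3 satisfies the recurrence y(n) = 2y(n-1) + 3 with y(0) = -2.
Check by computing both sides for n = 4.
From the recurrence with y(0) = -2:
  y(0) = -2, y(1) = -1, y(2) = 1, y(3) = 5, y(4) = 13
  so the recurrence gives y(4) = 13.
From the proposed closed form y(n) = 2ⁿ - 3:
  y(4) = 13.
Both sides give 13 at n = 4, and the initial condition(s) match, so the closed form is consistent.

Yes, the closed form is correct.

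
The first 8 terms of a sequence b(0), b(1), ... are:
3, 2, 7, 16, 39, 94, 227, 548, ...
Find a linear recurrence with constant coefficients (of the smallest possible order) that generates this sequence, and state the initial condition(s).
Look for the lowest-order linear relation among consecutive terms.
Observation: b(n) - 2·b(n-1) - (1)·b(n-2) = 0 holds for the shown terms, and no order-1 relation b(n) = α·b(n-1) + β fits.
Check at n=3: 2·7 + (1)·2 = 16. ✓

b(n) = 2b(n-1) + b(n-2), b(0) = 3, b(1) = 2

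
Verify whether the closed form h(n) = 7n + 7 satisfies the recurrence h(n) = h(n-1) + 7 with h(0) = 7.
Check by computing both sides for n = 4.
From the recurrence with h(0) = 7:
  h(0) = 7, h(1) = 14, h(2) = 21, h(3) = 28, h(4) = 35
  so the recurrence gives h(4) = 35.
From the proposed closed form h(n) = 7n + 7:
  h(4) = 35.
Both sides give 35 at n = 4, and the initial condition(s) match, so the closed form is consistent.

Yes, the closed form is correct.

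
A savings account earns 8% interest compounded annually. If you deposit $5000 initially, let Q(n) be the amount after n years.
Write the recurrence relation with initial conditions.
Each year the balance grows by 8%, i.e. is multiplied by 1 + 8/100 = 1.08, so Q(n) = 1.08 × Q(n-1). The initial deposit gives Q(0) = 5000.
Unrolling gives the closed form Q(n) = 5000 × (1.08)ⁿ.

Q(n) = 1.08 × Q(n-1), Q(0) = 5000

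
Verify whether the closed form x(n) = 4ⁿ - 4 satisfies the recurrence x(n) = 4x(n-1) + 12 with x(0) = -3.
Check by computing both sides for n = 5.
From the recurrence with x(0) = -3:
  x(0) = -3, x(1) = 0, x(2) = 12, x(3) = 60, x(4) = 252, x(5) = 1020
  so the recurrence gives x(5) = 1020.
From the proposed closed form x(n) = 4ⁿ - 4:
  x(5) = 1020.
Both sides give 1020 at n = 5, and the initial condition(s) match, so the closed form is consistent.

Yes, the closed form is correct.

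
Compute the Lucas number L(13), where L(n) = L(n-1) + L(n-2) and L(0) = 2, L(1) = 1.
Computing the sequence terms:
2, 1, 3, 4, 7, 11, 18, 29, 47, 76, 123, 199, 322, 521

521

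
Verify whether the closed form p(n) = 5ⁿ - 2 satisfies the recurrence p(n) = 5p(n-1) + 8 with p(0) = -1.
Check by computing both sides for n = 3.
From the recurrence with p(0) = -1:
  p(0) = -1, p(1) = 3, p(2) = 23, p(3) = 123
  so the recurrence gives p(3) = 123.
From the proposed closed form p(n) = 5ⁿ - 2:
  p(3) = 123.
Both sides give 123 at n = 3, and the initial condition(s) match, so the closed form is consistent.

Yes, the closed form is correct.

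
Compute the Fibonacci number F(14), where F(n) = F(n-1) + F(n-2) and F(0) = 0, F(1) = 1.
Computing the sequence terms:
0, 1, 1, 2, 3, 5, 8, 13, 21, 34, 55, 89, 144, 233, 377

377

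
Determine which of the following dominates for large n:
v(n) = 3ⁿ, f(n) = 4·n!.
Comparing growth rates:
Growth-rate hierarchy: log n ≺ any polynomial ≺ any exponential cⁿ (c>1) ≺ n! ≺ nⁿ.
factorial dominates exponential base 3 asymptotically.

f(n) grows faster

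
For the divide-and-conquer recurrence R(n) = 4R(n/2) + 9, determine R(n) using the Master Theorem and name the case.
Master Theorem template: R(n) = a·R(n/b) + f(n).
Here: a=4, b=2, f(n)=9
Compute log_b(a) = log_2(4) = 2.
f(n) = 9 = O(n^(2-ε)) with ε = 2. Case 1: R(n) = Θ(n^log_b(a)) = Θ(n^2).

Case 1: R(n) = Θ(n^2)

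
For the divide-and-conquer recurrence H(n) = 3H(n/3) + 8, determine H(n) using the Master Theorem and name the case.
Master Theorem template: H(n) = a·H(n/b) + f(n).
Here: a=3, b=3, f(n)=8
Compute log_b(a) = log_3(3) = 1.
f(n) = 8 = O(n^(1-ε)) with ε = 1. Case 1: H(n) = Θ(n^log_b(a)) = Θ(n).

Case 1: H(n) = Θ(n)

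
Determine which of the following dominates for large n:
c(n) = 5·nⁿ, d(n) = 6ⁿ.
Comparing growth rates:
Growth-rate hierarchy: log n ≺ any polynomial ≺ any exponential cⁿ (c>1) ≺ n! ≺ nⁿ.
super-exponential nⁿ dominates exponential base 6 asymptotically.

c(n) grows faster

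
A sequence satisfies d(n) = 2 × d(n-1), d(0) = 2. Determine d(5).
Computing step by step:
d(0) = 2
d(1) = 2 × 2 = 4
d(2) = 2 × 4 = 8
d(3) = 2 × 8 = 16
d(4) = 2 × 16 = 32
d(5) = 2 × 32 = 64

64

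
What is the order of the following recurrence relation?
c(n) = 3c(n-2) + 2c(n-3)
The order is the largest lag k for which c(n-k) appears. Here the deepest term is c(n-3), so the order is 3.

Order 3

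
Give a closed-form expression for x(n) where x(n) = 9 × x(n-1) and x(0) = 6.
Recurrence: x(n) = 9 × x(n-1), initial: x(0) = 6.
Each term is 9 times the previous, so this is geometric with ratio 9. After n steps: x(n) = x(0)·9ⁿ = 6·9ⁿ.

x(n) = 6·9ⁿ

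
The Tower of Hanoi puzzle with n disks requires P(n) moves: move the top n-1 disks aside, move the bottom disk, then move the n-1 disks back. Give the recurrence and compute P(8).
Moving n disks = move the top n-1 disks aside (P(n-1) moves) + move the largest disk (1 move) + move the n-1 disks back on top (P(n-1) moves), so P(n) = 2P(n-1) + 1, with P(1) = 1 (a single disk takes one move).
First terms: 1, 3, 7, 15, 31, 63, … — each is one less than a power of 2. Indeed P(n) + 1 = 2(P(n-1) + 1) with P(1) + 1 = 2, so P(n) + 1 = 2ⁿ and P(n) = 2ⁿ - 1.
Hence P(8) = 2^8 - 1 = 256 - 1 = 255.

P(n) = 2P(n-1) + 1, P(1) = 1; P(8) = 255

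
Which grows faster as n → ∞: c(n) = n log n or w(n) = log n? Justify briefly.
Comparing growth rates:
Growth-rate hierarchy: log n ≺ any polynomial ≺ any exponential cⁿ (c>1) ≺ n! ≺ nⁿ.
polynomial degree 1 (with log factor) dominates logarithmic asymptotically.

c(n) grows faster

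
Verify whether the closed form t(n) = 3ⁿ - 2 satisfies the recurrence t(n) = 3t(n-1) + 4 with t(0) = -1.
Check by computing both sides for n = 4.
From the recurrence with t(0) = -1:
  t(0) = -1, t(1) = 1, t(2) = 7, t(3) = 25, t(4) = 79
  so the recurrence gives t(4) = 79.
From the proposed closed form t(n) = 3ⁿ - 2:
  t(4) = 79.
Both sides give 79 at n = 4, and the initial condition(s) match, so the closed form is consistent.

Yes, the closed form is correct.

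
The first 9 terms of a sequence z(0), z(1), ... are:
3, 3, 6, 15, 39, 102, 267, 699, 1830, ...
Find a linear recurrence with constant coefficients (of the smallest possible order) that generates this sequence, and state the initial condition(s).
Look for the lowest-order linear relation among consecutive terms.
Observation: z(n) - 3·z(n-1) - (-1)·z(n-2) = 0 holds for the shown terms, and no order-1 relation z(n) = α·z(n-1) + β fits.
Check at n=3: 3·6 + (-1)·3 = 15. ✓

z(n) = 3z(n-1) - z(n-2), z(0) = 3, z(1) = 3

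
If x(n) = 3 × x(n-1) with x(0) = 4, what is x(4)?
Computing step by step:
x(0) = 4
x(1) = 3 × 4 = 12
x(2) = 3 × 12 = 36
x(3) = 3 × 36 = 108
x(4) = 3 × 108 = 324

324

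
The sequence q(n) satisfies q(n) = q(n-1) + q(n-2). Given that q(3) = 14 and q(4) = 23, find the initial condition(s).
Work backwards using q(k) = q(k+2) - q(k+1):
q(2) = q(4) - q(3) = 23 - 14 = 9
q(1) = q(3) - q(2) = 14 - 9 = 5
q(0) = q(2) - q(1) = 9 - 5 = 4

q(0) = 4, q(1) = 5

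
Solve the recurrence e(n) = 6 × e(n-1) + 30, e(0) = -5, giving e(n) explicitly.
Recurrence: e(n) = 6 × e(n-1) + 30, initial: e(0) = -5.
Try e(n) = A·6ⁿ + C. Substituting: A·6ⁿ + C = 6(A·6ⁿ⁻¹ + C) + 30 = A·6ⁿ + 6C + 30, so C = 6C + 30, giving C = -6. Then e(0) = A - 6 = -5 gives A = 1.

e(n) = 6ⁿ - 6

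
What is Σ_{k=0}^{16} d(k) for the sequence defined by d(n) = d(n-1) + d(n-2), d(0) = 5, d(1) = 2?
Computing the sequence terms: 5, 2, 7, 9, 16, 25, 41, 66, 107, 173, 280, 453, 733, 1186, 1919, 3105, 5024
Adding these values together:

13151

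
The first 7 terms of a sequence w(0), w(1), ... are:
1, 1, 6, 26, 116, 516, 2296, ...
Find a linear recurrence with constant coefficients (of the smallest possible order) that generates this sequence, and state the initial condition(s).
Look for the lowest-order linear relation among consecutive terms.
Observation: w(n) - 4·w(n-1) - (2)·w(n-2) = 0 holds for the shown terms, and no order-1 relation w(n) = α·w(n-1) + β fits.
Check at n=3: 4·6 + (2)·1 = 26. ✓

w(n) = 4w(n-1) + 2w(n-2), w(0) = 1, w(1) = 1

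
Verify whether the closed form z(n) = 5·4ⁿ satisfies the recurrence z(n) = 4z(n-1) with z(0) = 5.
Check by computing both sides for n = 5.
From the recurrence with z(0) = 5:
  z(0) = 5, z(1) = 20, z(2) = 80, z(3) = 320, z(4) = 1280, z(5) = 5120
  so the recurrence gives z(5) = 5120.
From the proposed closed form z(n) = 5·4ⁿ:
  z(5) = 5120.
Both sides give 5120 at n = 5, and the initial condition(s) match, so the closed form is consistent.

Yes, the closed form is correct.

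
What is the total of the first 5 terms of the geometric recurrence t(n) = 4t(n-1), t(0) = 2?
Computing the sequence terms: 2, 8, 32, 128, 512
Adding these values together:

682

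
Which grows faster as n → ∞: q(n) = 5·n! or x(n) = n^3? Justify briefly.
Comparing growth rates:
Growth-rate hierarchy: log n ≺ any polynomial ≺ any exponential cⁿ (c>1) ≺ n! ≺ nⁿ.
factorial dominates polynomial degree 3 asymptotically.

q(n) grows faster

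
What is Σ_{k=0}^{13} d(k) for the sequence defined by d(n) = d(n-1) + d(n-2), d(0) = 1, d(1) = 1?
Computing the sequence terms: 1, 1, 2, 3, 5, 8, 13, 21, 34, 55, 89, 144, 233, 377
Adding these values together:

986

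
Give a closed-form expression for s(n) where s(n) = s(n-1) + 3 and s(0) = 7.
Recurrence: s(n) = s(n-1) + 3, initial: s(0) = 7.
Each step adds 3, so s(n) = s(0) + 3n = 3n + 7.

s(n) = 3n + 7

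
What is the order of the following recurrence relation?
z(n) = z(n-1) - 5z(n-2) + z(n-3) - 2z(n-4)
The order is the largest lag k for which z(n-k) appears. Here the deepest term is z(n-4), so the order is 4.

Order 4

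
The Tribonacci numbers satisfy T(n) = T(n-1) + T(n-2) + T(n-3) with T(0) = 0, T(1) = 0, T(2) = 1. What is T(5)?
Computing the sequence terms:
0, 0, 1, 1, 2, 4

4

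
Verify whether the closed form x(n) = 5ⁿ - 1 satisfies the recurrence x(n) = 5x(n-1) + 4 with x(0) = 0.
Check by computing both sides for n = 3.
From the recurrence with x(0) = 0:
  x(0) = 0, x(1) = 4, x(2) = 24, x(3) = 124
  so the recurrence gives x(3) = 124.
From the proposed closed form x(n) = 5ⁿ - 1:
  x(3) = 124.
Both sides give 124 at n = 3, and the initial condition(s) match, so the closed form is consistent.

Yes, the closed form is correct.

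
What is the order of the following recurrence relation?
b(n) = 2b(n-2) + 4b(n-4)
The order is the largest lag k for which b(n-k) appears. Here the deepest term is b(n-4), so the order is 4.

Order 4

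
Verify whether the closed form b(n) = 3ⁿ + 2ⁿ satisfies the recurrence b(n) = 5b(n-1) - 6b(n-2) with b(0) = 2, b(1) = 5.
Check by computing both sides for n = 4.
From the recurrence with b(0) = 2, b(1) = 5:
  b(0) = 2, b(1) = 5, b(2) = 13, b(3) = 35, b(4) = 97
  so the recurrence gives b(4) = 97.
From the proposed closed form b(n) = 3ⁿ + 2ⁿ:
  b(4) = 97.
Both sides give 97 at n = 4, and the initial condition(s) match, so the closed form is consistent.

Yes, the closed form is correct.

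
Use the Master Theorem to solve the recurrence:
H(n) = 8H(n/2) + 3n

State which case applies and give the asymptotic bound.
Master Theorem template: H(n) = a·H(n/b) + f(n).
Here: a=8, b=2, f(n)=3n
Compute log_b(a) = log_2(8) = 3.
f(n) = 3n = O(n^(3-ε)) with ε = 2. Case 1: H(n) = Θ(n^log_b(a)) = Θ(n^3).

Case 1: H(n) = Θ(n^3)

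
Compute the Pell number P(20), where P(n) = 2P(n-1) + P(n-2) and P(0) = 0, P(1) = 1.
Computing the sequence terms:
0, 1, 2, 5, 12, 29, 70, 169, 408, 985, 2378, 5741, 13860, 33461, 80782, 195025, 470832, 1136689, 2744210, 6625109, 15994428

15994428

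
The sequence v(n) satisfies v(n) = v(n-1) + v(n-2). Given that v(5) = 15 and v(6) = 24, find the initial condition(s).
Work backwards using v(k) = v(k+2) - v(k+1):
v(4) = v(6) - v(5) = 24 - 15 = 9
v(3) = v(5) - v(4) = 15 - 9 = 6
v(2) = v(4) - v(3) = 9 - 6 = 3
v(1) = v(3) - v(2) = 6 - 3 = 3
v(0) = v(2) - v(1) = 3 - 3 = 0

v(0) = 0, v(1) = 3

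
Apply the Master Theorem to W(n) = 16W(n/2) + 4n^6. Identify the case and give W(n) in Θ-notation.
Master Theorem template: W(n) = a·W(n/b) + f(n).
Here: a=16, b=2, f(n)=4n^6
Compute log_b(a) = log_2(16) = 4.
f(n) = 4n^6 = Ω(n^(4+ε)) with ε = 2, and the regularity condition holds (a·f(n/b) = (a/b^6)·f(n) with a/b^6 = 2^-2 < 1). Case 3: W(n) = Θ(f(n)) = Θ(n^6).

Case 3: W(n) = Θ(n^6)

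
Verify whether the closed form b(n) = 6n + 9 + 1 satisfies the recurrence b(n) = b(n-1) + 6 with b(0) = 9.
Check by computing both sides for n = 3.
From the recurrence with b(0) = 9:
  b(0) = 9, b(1) = 15, b(2) = 21, b(3) = 27
  so the recurrence gives b(3) = 27.
From the proposed closed form b(n) = 6n + 9 + 1:
  b(3) = 28.
The recurrence gives 27 but the closed form gives 28, so the closed form does not satisfy the recurrence.

No, the closed form is incorrect.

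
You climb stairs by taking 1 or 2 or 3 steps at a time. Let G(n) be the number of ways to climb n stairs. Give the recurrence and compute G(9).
Condition on the size of the last step (1 to 3): before it there were n-1, …, n-3 stairs climbed, and these cases are disjoint, so G(n) = G(n-1) + G(n-2) + G(n-3) (order-3 linear recurrence).
Initial conditions by direct count (compositions of i into parts ≤ 3): G(1) = 1; G(2) = 2; G(3) = 4.
Iterating the recurrence: G(4) = 7, G(5) = 13, G(6) = 24, G(7) = 44, G(8) = 81, G(9) = 149.

G(n) = G(n-1) + G(n-2) + G(n-3), G(1) = 1, G(2) = 2, G(3) = 4; G(9) = 149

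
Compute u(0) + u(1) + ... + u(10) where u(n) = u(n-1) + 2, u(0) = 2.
Computing the sequence terms: 2, 4, 6, 8, 10, 12, 14, 16, 18, 20, 22
Adding these values together:

132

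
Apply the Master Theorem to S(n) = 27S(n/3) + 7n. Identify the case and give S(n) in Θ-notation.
Master Theorem template: S(n) = a·S(n/b) + f(n).
Here: a=27, b=3, f(n)=7n
Compute log_b(a) = log_3(27) = 3.
f(n) = 7n = O(n^(3-ε)) with ε = 2. Case 1: S(n) = Θ(n^log_b(a)) = Θ(n^3).

Case 1: S(n) = Θ(n^3)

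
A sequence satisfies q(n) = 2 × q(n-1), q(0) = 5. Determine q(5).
Computing step by step:
q(0) = 5
q(1) = 2 × 5 = 10
q(2) = 2 × 10 = 20
q(3) = 2 × 20 = 40
q(4) = 2 × 40 = 80
q(5) = 2 × 80 = 160

160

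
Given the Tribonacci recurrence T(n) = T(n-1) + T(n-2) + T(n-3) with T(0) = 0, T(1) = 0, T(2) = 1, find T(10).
Computing the sequence terms:
0, 0, 1, 1, 2, 4, 7, 13, 24, 44, 81

81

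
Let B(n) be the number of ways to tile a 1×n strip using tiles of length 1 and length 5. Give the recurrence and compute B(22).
Condition on the last tile: it has length 1 (leaving a 1×(n-1) strip) or length 5 (leaving a 1×(n-5) strip), so B(n) = B(n-1) + B(n-5) (order-5 linear recurrence).
For 0 ≤ i < 5 only unit tiles fit, so B(i) = 1.
Iterating the recurrence: B(5) = 2, B(6) = 3, B(7) = 4, B(8) = 5, B(9) = 6, B(10) = 8, B(11) = 11, B(12) = 15, B(13) = 20, B(14) = 26, B(15) = 34, B(16) = 45, B(17) = 60, B(18) = 80, B(19) = 106, B(20) = 140, B(21) = 185, B(22) = 245.

B(n) = B(n-1) + B(n-5), with B(i) = 1 for 0 ≤ i < 5; B(22) = 245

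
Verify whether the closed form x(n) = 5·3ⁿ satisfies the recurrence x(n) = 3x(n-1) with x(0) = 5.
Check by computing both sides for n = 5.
From the recurrence with x(0) = 5:
  x(0) = 5, x(1) = 15, x(2) = 45, x(3) = 135, x(4) = 405, x(5) = 1215
  so the recurrence gives x(5) = 1215.
From the proposed closed form x(n) = 5·3ⁿ:
  x(5) = 1215.
Both sides give 1215 at n = 5, and the initial condition(s) match, so the closed form is consistent.

Yes, the closed form is correct.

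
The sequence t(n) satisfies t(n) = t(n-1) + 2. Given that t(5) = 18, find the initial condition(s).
t(5) = t(0) + 5·2, so t(0) = 18 - 10 = 8.

t(0) = 8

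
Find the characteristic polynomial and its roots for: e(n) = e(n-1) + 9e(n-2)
Substitute e(n) = rⁿ and divide through by rⁿ⁻²: r² - r - 9 = 0
Discriminant: 1² + 4·9 = 37, not a perfect square, so by the quadratic formula r = (1 ± √37)/2.
General solution: e(n) = A·r₁ⁿ + B·r₂ⁿ where r₁,r₂ = (1 ± √37)/2

Characteristic: r² - r - 9 = 0, Roots: r = (1 ± √37)/2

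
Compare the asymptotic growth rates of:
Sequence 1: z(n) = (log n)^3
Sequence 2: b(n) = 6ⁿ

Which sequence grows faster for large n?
Comparing growth rates:
Growth-rate hierarchy: log n ≺ any polynomial ≺ any exponential cⁿ (c>1) ≺ n! ≺ nⁿ.
exponential base 6 dominates polylogarithmic (log n)^3 asymptotically.

b(n) grows faster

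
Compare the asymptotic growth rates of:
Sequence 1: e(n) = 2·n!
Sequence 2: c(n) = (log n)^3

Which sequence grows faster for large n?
Comparing growth rates:
Growth-rate hierarchy: log n ≺ any polynomial ≺ any exponential cⁿ (c>1) ≺ n! ≺ nⁿ.
factorial dominates polylogarithmic (log n)^3 asymptotically.

e(n) grows faster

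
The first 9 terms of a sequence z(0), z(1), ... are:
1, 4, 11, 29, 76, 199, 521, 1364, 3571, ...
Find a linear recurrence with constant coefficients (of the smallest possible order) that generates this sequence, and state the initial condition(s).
Look for the lowest-order linear relation among consecutive terms.
Observation: z(n) - 3·z(n-1) - (-1)·z(n-2) = 0 holds for the shown terms, and no order-1 relation z(n) = α·z(n-1) + β fits.
Check at n=3: 3·11 + (-1)·4 = 29. ✓

z(n) = 3z(n-1) - z(n-2), z(0) = 1, z(1) = 4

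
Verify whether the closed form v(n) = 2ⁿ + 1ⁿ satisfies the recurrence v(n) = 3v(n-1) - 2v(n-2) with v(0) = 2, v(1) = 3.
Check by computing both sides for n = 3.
From the recurrence with v(0) = 2, v(1) = 3:
  v(0) = 2, v(1) = 3, v(2) = 5, v(3) = 9
  so the recurrence gives v(3) = 9.
From the proposed closed form v(n) = 2ⁿ + 1ⁿ:
  v(3) = 9.
Both sides give 9 at n = 3, and the initial condition(s) match, so the closed form is consistent.

Yes, the closed form is correct.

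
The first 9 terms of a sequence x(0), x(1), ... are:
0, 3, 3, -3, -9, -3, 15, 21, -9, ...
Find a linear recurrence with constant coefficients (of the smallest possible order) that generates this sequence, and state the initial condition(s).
Look for the lowest-order linear relation among consecutive terms.
Observation: x(n) - 1·x(n-1) - (-2)·x(n-2) = 0 holds for the shown terms, and no order-1 relation x(n) = α·x(n-1) + β fits.
Check at n=3: 1·3 + (-2)·3 = -3. ✓

x(n) = x(n-1) - 2x(n-2), x(0) = 0, x(1) = 3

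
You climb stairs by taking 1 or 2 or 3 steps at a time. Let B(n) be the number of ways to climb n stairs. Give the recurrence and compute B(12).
Condition on the size of the last step (1 to 3): before it there were n-1, …, n-3 stairs climbed, and these cases are disjoint, so B(n) = B(n-1) + B(n-2) + B(n-3) (order-3 linear recurrence).
Initial conditions by direct count (compositions of i into parts ≤ 3): B(1) = 1; B(2) = 2; B(3) = 4.
Iterating the recurrence: B(4) = 7, B(5) = 13, B(6) = 24, B(7) = 44, B(8) = 81, B(9) = 149, B(10) = 274, B(11) = 504, B(12) = 927.

B(n) = B(n-1) + B(n-2) + B(n-3), B(1) = 1, B(2) = 2, B(3) = 4; B(12) = 927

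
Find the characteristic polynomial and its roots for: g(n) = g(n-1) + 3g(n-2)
Substitute g(n) = rⁿ and divide through by rⁿ⁻²: r² - r - 3 = 0
Discriminant: 1² + 4·3 = 13, not a perfect square, so by the quadratic formula r = (1 ± √13)/2.
General solution: g(n) = A·r₁ⁿ + B·r₂ⁿ where r₁,r₂ = (1 ± √13)/2

Characteristic: r² - r - 3 = 0, Roots: r = (1 ± √13)/2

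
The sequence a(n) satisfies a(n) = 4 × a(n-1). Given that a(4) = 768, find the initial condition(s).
In general a(n) = 4ⁿ · a(0). At n = 4: a(0) = a(4) / 4^4 = 768 / 256 = 3.

a(0) = 3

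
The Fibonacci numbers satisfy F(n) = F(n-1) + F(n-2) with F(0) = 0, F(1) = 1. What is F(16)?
Computing the sequence terms:
0, 1, 1, 2, 3, 5, 8, 13, 21, 34, 55, 89, 144, 233, 377, 610, 987

987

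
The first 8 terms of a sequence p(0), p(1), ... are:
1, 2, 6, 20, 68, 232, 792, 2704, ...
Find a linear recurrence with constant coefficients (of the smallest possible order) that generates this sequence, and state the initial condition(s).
Look for the lowest-order linear relation among consecutive terms.
Observation: p(n) - 4·p(n-1) - (-2)·p(n-2) = 0 holds for the shown terms, and no order-1 relation p(n) = α·p(n-1) + β fits.
Check at n=3: 4·6 + (-2)·2 = 20. ✓

p(n) = 4p(n-1) - 2p(n-2), p(0) = 1, p(1) = 2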